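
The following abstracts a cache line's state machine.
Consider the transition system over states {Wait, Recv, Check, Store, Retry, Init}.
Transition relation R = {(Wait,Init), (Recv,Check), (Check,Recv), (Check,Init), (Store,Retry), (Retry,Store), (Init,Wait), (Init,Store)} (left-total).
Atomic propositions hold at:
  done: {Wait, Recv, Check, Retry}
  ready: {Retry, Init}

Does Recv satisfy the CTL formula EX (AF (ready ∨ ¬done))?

Sat(¬done) = {Store, Init}
Sat(ready ∨ ¬done) = {Store, Retry, Init}
AF (ready ∨ ¬done): least fixpoint, start Z0 = {Store, Retry, Init}, add states with every successor in Z. Z1 = {Wait, Store, Retry, Init}; fixed.
Sat(AF (ready ∨ ¬done)) = {Wait, Store, Retry, Init}
Sat(EX (AF (ready ∨ ¬done))) = {s : some successor in {Wait, Store, Retry, Init}} = {Wait, Check, Store, Retry, Init}
Recv ∉ Sat(EX (AF (ready ∨ ¬done))) = {Wait, Check, Store, Retry, Init}, so the formula does not hold at Recv.

No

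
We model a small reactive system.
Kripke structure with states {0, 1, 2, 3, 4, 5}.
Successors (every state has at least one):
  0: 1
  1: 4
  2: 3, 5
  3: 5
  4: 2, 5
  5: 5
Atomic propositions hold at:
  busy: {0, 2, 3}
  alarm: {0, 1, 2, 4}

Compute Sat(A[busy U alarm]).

{0, 1, 2, 4}

A[busy U alarm]: least fixpoint, start Z0 = Sat(alarm) = {0, 1, 2, 4}, add states in Sat(busy) with every successor in Z. Already a fixed point.
Sat(A[busy U alarm]) = {0, 1, 2, 4}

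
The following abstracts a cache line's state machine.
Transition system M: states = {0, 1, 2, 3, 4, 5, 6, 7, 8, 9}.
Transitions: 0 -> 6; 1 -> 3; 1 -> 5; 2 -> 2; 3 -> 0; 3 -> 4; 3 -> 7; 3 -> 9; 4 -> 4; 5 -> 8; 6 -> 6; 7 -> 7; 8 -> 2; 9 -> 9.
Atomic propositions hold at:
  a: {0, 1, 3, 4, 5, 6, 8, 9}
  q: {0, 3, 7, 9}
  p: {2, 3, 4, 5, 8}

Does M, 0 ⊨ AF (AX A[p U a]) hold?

Yes

A[p U a]: least fixpoint, start Z0 = Sat(a) = {0, 1, 3, 4, 5, 6, 8, 9}, add states in Sat(p) with every successor in Z. Already a fixed point.
Sat(A[p U a]) = {0, 1, 3, 4, 5, 6, 8, 9}
Sat(AX A[p U a]) = {s : every successor in {0, 1, 3, 4, 5, 6, 8, 9}} = {0, 1, 4, 5, 6, 9}
AF (AX A[p U a]): least fixpoint, start Z0 = {0, 1, 4, 5, 6, 9}, add states with every successor in Z. Already a fixed point.
Sat(AF (AX A[p U a])) = {0, 1, 4, 5, 6, 9}
0 ∈ Sat(AF (AX A[p U a])) = {0, 1, 4, 5, 6, 9}, so the formula holds at 0.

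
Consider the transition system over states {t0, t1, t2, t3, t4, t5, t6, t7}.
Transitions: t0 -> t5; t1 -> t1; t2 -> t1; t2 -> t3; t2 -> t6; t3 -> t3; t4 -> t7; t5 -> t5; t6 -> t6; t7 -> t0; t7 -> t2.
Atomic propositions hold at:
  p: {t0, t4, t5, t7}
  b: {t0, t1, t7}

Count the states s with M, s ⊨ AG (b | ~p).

Sat(~p) = {t1, t2, t3, t6}
Sat(b | ~p) = {t0, t1, t2, t3, t6, t7}
AG (b | ~p): greatest fixpoint, start Z0 = {t0, t1, t2, t3, t6, t7}, keep only states in Sat with every successor in Z. Z1 = {t1, t2, t3, t6, t7}; Z2 = {t1, t2, t3, t6}; fixed.
Sat(AG (b | ~p)) = {t1, t2, t3, t6}
|Sat(AG (b | ~p))| = |{t1, t2, t3, t6}| = 4.

4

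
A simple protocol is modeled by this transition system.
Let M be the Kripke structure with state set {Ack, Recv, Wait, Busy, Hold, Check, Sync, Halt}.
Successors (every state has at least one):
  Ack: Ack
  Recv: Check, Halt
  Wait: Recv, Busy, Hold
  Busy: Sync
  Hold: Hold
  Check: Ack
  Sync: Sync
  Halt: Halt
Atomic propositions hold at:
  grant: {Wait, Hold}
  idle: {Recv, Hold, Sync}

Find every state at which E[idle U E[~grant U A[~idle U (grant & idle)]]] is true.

{Hold}

Sat(~grant) = {Ack, Recv, Busy, Check, Sync, Halt}
Sat(~idle) = {Ack, Wait, Busy, Check, Halt}
Sat(grant & idle) = {Hold}
A[~idle U (grant & idle)]: least fixpoint, start Z0 = Sat((grant & idle)) = {Hold}, add states in Sat(~idle) with every successor in Z. Already a fixed point.
Sat(A[~idle U (grant & idle)]) = {Hold}
E[~grant U A[~idle U (grant & idle)]]: least fixpoint, start Z0 = Sat(A[~idle U (grant & idle)]) = {Hold}, add states in Sat(~grant) with some successor in Z. Already a fixed point.
Sat(E[~grant U A[~idle U (grant & idle)]]) = {Hold}
E[idle U E[~grant U A[~idle U (grant & idle)]]]: least fixpoint, start Z0 = Sat(E[~grant U A[~idle U (grant & idle)]]) = {Hold}, add states in Sat(idle) with some successor in Z. Already a fixed point.
Sat(E[idle U E[~grant U A[~idle U (grant & idle)]]]) = {Hold}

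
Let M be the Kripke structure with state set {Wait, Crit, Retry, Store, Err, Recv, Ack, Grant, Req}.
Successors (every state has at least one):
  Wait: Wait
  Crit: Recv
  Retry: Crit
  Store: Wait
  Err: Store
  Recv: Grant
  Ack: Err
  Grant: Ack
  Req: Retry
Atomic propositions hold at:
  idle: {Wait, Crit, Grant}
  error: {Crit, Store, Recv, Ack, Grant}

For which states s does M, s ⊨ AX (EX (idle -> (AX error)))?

Sat(AX error) = {s : every successor in {Crit, Store, Recv, Ack, Grant}} = {Crit, Retry, Err, Recv, Grant}
Sat(idle -> (AX error)) = {Crit, Retry, Store, Err, Recv, Ack, Grant, Req}
Sat(EX (idle -> (AX error))) = {s : some successor in {Crit, Retry, Store, Err, Recv, Ack, Grant, Req}} = {Crit, Retry, Err, Recv, Ack, Grant, Req}
Sat(AX (EX (idle -> (AX error)))) = {s : every successor in {Crit, Retry, Err, Recv, Ack, Grant, Req}} = {Crit, Retry, Recv, Ack, Grant, Req}

{Crit, Retry, Recv, Ack, Grant, Req}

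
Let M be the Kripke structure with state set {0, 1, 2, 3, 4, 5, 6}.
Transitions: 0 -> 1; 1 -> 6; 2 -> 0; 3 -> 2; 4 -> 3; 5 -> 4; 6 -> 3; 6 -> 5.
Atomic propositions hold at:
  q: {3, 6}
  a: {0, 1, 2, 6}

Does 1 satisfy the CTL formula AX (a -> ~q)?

Sat(~q) = {0, 1, 2, 4, 5}
Sat(a -> ~q) = {0, 1, 2, 3, 4, 5}
Sat(AX (a -> ~q)) = {s : every successor in {0, 1, 2, 3, 4, 5}} = {0, 2, 3, 4, 5, 6}
1 ∉ Sat(AX (a -> ~q)) = {0, 2, 3, 4, 5, 6}, so the formula does not hold at 1.

No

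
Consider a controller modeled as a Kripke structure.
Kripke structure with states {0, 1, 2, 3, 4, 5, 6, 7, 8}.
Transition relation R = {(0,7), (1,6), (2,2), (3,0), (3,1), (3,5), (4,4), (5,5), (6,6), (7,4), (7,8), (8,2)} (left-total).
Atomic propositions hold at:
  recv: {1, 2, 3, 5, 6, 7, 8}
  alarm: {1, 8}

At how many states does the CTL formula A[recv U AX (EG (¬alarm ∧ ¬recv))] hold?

Sat(¬alarm) = {0, 2, 3, 4, 5, 6, 7}
Sat(¬recv) = {0, 4}
Sat(¬alarm ∧ ¬recv) = {0, 4}
EG (¬alarm ∧ ¬recv): greatest fixpoint, start Z0 = {0, 4}, keep only states in Sat with some successor in Z. Z1 = {4}; fixed.
Sat(EG (¬alarm ∧ ¬recv)) = {4}
Sat(AX (EG (¬alarm ∧ ¬recv))) = {s : every successor in {4}} = {4}
A[recv U AX (EG (¬alarm ∧ ¬recv))]: least fixpoint, start Z0 = Sat(AX (EG (¬alarm ∧ ¬recv))) = {4}, add states in Sat(recv) with every successor in Z. Already a fixed point.
Sat(A[recv U AX (EG (¬alarm ∧ ¬recv))]) = {4}
|Sat(A[recv U AX (EG (¬alarm ∧ ¬recv))])| = |{4}| = 1.

1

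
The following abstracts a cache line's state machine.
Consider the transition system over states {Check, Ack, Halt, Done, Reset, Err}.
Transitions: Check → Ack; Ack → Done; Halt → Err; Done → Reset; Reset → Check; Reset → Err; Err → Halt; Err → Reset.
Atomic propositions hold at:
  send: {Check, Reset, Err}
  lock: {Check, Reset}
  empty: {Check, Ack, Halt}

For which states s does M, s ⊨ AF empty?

AF empty: least fixpoint, start Z0 = {Check, Ack, Halt}, add states with every successor in Z. Already a fixed point.
Sat(AF empty) = {Check, Ack, Halt}

{Check, Ack, Halt}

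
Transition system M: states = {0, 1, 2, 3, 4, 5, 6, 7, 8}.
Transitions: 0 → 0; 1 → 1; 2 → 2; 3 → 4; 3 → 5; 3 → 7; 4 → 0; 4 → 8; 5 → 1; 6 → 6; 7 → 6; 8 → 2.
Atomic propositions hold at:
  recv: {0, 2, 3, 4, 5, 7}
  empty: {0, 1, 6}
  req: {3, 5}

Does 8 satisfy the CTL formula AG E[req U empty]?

No

E[req U empty]: least fixpoint, start Z0 = Sat(empty) = {0, 1, 6}, add states in Sat(req) with some successor in Z. Z1 = {0, 1, 5, 6}; Z2 = {0, 1, 3, 5, 6}; fixed.
Sat(E[req U empty]) = {0, 1, 3, 5, 6}
AG E[req U empty]: greatest fixpoint, start Z0 = {0, 1, 3, 5, 6}, keep only states in Sat with every successor in Z. Z1 = {0, 1, 5, 6}; fixed.
Sat(AG E[req U empty]) = {0, 1, 5, 6}
8 ∉ Sat(AG E[req U empty]) = {0, 1, 5, 6}, so the formula does not hold at 8.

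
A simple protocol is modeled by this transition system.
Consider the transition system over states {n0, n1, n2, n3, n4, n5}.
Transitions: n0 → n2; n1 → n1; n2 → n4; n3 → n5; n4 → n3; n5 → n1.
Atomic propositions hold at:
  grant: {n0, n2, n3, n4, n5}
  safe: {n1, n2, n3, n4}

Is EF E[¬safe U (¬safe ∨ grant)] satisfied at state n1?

No

Sat(¬safe) = {n0, n5}
Sat(¬safe ∨ grant) = {n0, n2, n3, n4, n5}
E[¬safe U (¬safe ∨ grant)]: least fixpoint, start Z0 = Sat((¬safe ∨ grant)) = {n0, n2, n3, n4, n5}, add states in Sat(¬safe) with some successor in Z. Already a fixed point.
Sat(E[¬safe U (¬safe ∨ grant)]) = {n0, n2, n3, n4, n5}
EF E[¬safe U (¬safe ∨ grant)]: least fixpoint, start Z0 = {n0, n2, n3, n4, n5}, add states with some successor in Z. Already a fixed point.
Sat(EF E[¬safe U (¬safe ∨ grant)]) = {n0, n2, n3, n4, n5}
n1 ∉ Sat(EF E[¬safe U (¬safe ∨ grant)]) = {n0, n2, n3, n4, n5}, so the formula does not hold at n1.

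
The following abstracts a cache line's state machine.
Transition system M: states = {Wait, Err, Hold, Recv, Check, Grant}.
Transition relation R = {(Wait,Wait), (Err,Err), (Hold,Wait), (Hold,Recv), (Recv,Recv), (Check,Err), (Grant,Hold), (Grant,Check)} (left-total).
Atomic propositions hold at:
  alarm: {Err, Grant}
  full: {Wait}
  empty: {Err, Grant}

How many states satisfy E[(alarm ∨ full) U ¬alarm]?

Sat(alarm ∨ full) = {Wait, Err, Grant}
Sat(¬alarm) = {Wait, Hold, Recv, Check}
E[(alarm ∨ full) U ¬alarm]: least fixpoint, start Z0 = Sat(¬alarm) = {Wait, Hold, Recv, Check}, add states in Sat(alarm ∨ full) with some successor in Z. Z1 = {Wait, Hold, Recv, Check, Grant}; fixed.
Sat(E[(alarm ∨ full) U ¬alarm]) = {Wait, Hold, Recv, Check, Grant}
|Sat(E[(alarm ∨ full) U ¬alarm])| = |{Wait, Hold, Recv, Check, Grant}| = 5.

5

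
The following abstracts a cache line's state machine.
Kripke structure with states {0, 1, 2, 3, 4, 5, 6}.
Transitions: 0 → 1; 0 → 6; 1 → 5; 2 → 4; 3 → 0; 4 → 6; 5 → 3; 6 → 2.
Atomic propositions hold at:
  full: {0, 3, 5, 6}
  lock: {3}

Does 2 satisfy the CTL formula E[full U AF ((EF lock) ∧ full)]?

No

EF lock: least fixpoint, start Z0 = {3}, add states with some successor in Z. Z1 = {3, 5}; Z2 = {1, 3, 5}; Z3 = {0, 1, 3, 5}; fixed.
Sat(EF lock) = {0, 1, 3, 5}
Sat((EF lock) ∧ full) = {0, 3, 5}
AF ((EF lock) ∧ full): least fixpoint, start Z0 = {0, 3, 5}, add states with every successor in Z. Z1 = {0, 1, 3, 5}; fixed.
Sat(AF ((EF lock) ∧ full)) = {0, 1, 3, 5}
E[full U AF ((EF lock) ∧ full)]: least fixpoint, start Z0 = Sat(AF ((EF lock) ∧ full)) = {0, 1, 3, 5}, add states in Sat(full) with some successor in Z. Already a fixed point.
Sat(E[full U AF ((EF lock) ∧ full)]) = {0, 1, 3, 5}
2 ∉ Sat(E[full U AF ((EF lock) ∧ full)]) = {0, 1, 3, 5}, so the formula does not hold at 2.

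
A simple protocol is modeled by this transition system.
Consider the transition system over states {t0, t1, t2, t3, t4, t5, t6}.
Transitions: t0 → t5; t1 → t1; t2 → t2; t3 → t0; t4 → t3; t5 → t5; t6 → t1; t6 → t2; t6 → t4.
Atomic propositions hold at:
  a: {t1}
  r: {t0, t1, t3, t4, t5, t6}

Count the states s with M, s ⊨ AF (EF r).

EF r: least fixpoint, start Z0 = {t0, t1, t3, t4, t5, t6}, add states with some successor in Z. Already a fixed point.
Sat(EF r) = {t0, t1, t3, t4, t5, t6}
AF (EF r): least fixpoint, start Z0 = {t0, t1, t3, t4, t5, t6}, add states with every successor in Z. Already a fixed point.
Sat(AF (EF r)) = {t0, t1, t3, t4, t5, t6}
|Sat(AF (EF r))| = |{t0, t1, t3, t4, t5, t6}| = 6.

6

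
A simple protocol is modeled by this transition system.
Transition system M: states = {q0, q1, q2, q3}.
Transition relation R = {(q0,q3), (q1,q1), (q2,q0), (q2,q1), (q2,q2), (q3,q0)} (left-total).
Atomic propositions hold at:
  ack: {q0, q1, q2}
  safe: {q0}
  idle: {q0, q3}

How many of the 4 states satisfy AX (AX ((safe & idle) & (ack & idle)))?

1

Sat(safe & idle) = {q0}
Sat(ack & idle) = {q0}
Sat((safe & idle) & (ack & idle)) = {q0}
Sat(AX ((safe & idle) & (ack & idle))) = {s : every successor in {q0}} = {q3}
Sat(AX (AX ((safe & idle) & (ack & idle)))) = {s : every successor in {q3}} = {q0}
|Sat(AX (AX ((safe & idle) & (ack & idle))))| = |{q0}| = 1.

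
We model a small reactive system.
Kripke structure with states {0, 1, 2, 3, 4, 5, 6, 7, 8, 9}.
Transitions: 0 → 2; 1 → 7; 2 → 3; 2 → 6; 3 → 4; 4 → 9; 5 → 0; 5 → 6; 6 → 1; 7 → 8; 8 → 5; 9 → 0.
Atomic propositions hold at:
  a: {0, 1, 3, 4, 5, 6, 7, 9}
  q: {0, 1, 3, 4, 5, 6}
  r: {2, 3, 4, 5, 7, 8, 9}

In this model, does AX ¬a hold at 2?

Sat(¬a) = {2, 8}
Sat(AX ¬a) = {s : every successor in {2, 8}} = {0, 7}
2 ∉ Sat(AX ¬a) = {0, 7}, so the formula does not hold at 2.

No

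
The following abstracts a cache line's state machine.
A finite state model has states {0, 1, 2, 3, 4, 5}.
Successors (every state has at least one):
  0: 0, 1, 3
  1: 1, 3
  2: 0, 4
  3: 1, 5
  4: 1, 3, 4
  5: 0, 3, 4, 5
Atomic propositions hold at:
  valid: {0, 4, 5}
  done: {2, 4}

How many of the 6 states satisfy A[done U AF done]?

AF done: least fixpoint, start Z0 = {2, 4}, add states with every successor in Z. Already a fixed point.
Sat(AF done) = {2, 4}
A[done U AF done]: least fixpoint, start Z0 = Sat(AF done) = {2, 4}, add states in Sat(done) with every successor in Z. Already a fixed point.
Sat(A[done U AF done]) = {2, 4}
|Sat(A[done U AF done])| = |{2, 4}| = 2.

2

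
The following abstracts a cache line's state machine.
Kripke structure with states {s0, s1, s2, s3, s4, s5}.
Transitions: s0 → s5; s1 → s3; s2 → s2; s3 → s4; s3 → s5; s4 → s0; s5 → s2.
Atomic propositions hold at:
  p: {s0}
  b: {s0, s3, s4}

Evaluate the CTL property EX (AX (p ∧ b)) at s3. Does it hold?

Yes

Sat(p ∧ b) = {s0}
Sat(AX (p ∧ b)) = {s : every successor in {s0}} = {s4}
Sat(EX (AX (p ∧ b))) = {s : some successor in {s4}} = {s3}
s3 ∈ Sat(EX (AX (p ∧ b))) = {s3}, so the formula holds at s3.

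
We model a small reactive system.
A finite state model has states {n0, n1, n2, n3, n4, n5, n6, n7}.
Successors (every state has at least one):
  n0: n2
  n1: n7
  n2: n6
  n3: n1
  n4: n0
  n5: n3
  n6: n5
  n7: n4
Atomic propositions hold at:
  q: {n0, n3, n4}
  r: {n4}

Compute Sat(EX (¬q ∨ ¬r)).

Sat(¬q) = {n1, n2, n5, n6, n7}
Sat(¬r) = {n0, n1, n2, n3, n5, n6, n7}
Sat(¬q ∨ ¬r) = {n0, n1, n2, n3, n5, n6, n7}
Sat(EX (¬q ∨ ¬r)) = {s : some successor in {n0, n1, n2, n3, n5, n6, n7}} = {n0, n1, n2, n3, n4, n5, n6}

{n0, n1, n2, n3, n4, n5, n6}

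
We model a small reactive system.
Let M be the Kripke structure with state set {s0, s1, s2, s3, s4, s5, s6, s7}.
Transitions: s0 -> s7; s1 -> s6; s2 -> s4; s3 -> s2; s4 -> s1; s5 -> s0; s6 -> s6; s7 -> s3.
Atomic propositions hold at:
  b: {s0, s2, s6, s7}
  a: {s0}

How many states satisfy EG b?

EG b: greatest fixpoint, start Z0 = {s0, s2, s6, s7}, keep only states in Sat with some successor in Z. Z1 = {s0, s6}; Z2 = {s6}; fixed.
Sat(EG b) = {s6}
|Sat(EG b)| = |{s6}| = 1.

1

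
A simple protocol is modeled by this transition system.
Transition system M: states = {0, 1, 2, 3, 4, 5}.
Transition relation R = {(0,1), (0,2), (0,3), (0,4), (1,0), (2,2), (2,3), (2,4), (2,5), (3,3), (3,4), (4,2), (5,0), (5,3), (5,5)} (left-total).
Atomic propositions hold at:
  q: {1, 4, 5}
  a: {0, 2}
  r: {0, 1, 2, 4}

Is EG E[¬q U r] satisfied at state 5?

No

Sat(¬q) = {0, 2, 3}
E[¬q U r]: least fixpoint, start Z0 = Sat(r) = {0, 1, 2, 4}, add states in Sat(¬q) with some successor in Z. Z1 = {0, 1, 2, 3, 4}; fixed.
Sat(E[¬q U r]) = {0, 1, 2, 3, 4}
EG E[¬q U r]: greatest fixpoint, start Z0 = {0, 1, 2, 3, 4}, keep only states in Sat with some successor in Z. Already a fixed point.
Sat(EG E[¬q U r]) = {0, 1, 2, 3, 4}
5 ∉ Sat(EG E[¬q U r]) = {0, 1, 2, 3, 4}, so the formula does not hold at 5.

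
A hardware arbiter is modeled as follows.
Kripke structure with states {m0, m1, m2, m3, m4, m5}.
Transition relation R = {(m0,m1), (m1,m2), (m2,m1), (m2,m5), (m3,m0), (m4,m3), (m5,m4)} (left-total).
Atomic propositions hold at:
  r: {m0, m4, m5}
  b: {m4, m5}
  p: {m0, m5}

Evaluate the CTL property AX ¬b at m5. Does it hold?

No

Sat(¬b) = {m0, m1, m2, m3}
Sat(AX ¬b) = {s : every successor in {m0, m1, m2, m3}} = {m0, m1, m3, m4}
m5 ∉ Sat(AX ¬b) = {m0, m1, m3, m4}, so the formula does not hold at m5.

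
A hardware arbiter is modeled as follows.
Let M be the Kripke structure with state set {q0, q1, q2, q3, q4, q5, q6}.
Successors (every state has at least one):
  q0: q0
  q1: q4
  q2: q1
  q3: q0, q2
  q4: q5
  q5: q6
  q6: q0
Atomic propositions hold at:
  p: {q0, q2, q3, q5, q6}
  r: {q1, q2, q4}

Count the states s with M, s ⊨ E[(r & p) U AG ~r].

3

Sat(r & p) = {q2}
Sat(~r) = {q0, q3, q5, q6}
AG ~r: greatest fixpoint, start Z0 = {q0, q3, q5, q6}, keep only states in Sat with every successor in Z. Z1 = {q0, q5, q6}; fixed.
Sat(AG ~r) = {q0, q5, q6}
E[(r & p) U AG ~r]: least fixpoint, start Z0 = Sat(AG ~r) = {q0, q5, q6}, add states in Sat(r & p) with some successor in Z. Already a fixed point.
Sat(E[(r & p) U AG ~r]) = {q0, q5, q6}
|Sat(E[(r & p) U AG ~r])| = |{q0, q5, q6}| = 3.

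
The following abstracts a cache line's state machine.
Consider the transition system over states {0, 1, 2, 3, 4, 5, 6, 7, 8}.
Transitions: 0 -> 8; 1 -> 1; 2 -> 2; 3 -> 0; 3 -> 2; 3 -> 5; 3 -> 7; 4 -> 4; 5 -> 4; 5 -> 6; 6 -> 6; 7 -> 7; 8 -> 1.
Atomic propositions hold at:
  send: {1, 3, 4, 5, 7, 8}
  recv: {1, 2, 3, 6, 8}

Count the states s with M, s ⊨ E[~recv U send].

Sat(~recv) = {0, 4, 5, 7}
E[~recv U send]: least fixpoint, start Z0 = Sat(send) = {1, 3, 4, 5, 7, 8}, add states in Sat(~recv) with some successor in Z. Z1 = {0, 1, 3, 4, 5, 7, 8}; fixed.
Sat(E[~recv U send]) = {0, 1, 3, 4, 5, 7, 8}
|Sat(E[~recv U send])| = |{0, 1, 3, 4, 5, 7, 8}| = 7.

7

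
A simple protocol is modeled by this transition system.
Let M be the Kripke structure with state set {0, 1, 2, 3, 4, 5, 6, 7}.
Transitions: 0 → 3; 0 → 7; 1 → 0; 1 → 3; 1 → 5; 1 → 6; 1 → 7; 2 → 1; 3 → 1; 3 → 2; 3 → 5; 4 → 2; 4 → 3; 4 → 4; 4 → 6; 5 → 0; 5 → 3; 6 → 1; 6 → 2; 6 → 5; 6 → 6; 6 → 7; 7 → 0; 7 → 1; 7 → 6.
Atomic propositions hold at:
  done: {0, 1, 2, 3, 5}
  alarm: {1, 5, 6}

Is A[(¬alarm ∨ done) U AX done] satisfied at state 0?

No

Sat(¬alarm) = {0, 2, 3, 4, 7}
Sat(¬alarm ∨ done) = {0, 1, 2, 3, 4, 5, 7}
Sat(AX done) = {s : every successor in {0, 1, 2, 3, 5}} = {2, 3, 5}
A[(¬alarm ∨ done) U AX done]: least fixpoint, start Z0 = Sat(AX done) = {2, 3, 5}, add states in Sat(¬alarm ∨ done) with every successor in Z. Already a fixed point.
Sat(A[(¬alarm ∨ done) U AX done]) = {2, 3, 5}
0 ∉ Sat(A[(¬alarm ∨ done) U AX done]) = {2, 3, 5}, so the formula does not hold at 0.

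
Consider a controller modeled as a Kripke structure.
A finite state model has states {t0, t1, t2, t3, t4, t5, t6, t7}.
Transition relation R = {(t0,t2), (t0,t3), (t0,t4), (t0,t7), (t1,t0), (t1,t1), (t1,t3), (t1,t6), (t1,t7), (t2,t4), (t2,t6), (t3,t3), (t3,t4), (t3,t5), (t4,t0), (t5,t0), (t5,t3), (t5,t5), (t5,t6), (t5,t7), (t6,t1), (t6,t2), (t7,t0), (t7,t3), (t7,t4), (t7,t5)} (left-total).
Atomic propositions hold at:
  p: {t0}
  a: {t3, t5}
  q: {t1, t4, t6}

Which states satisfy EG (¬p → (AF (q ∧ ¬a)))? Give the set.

{t0, t1, t2, t4, t6}

Sat(¬p) = {t1, t2, t3, t4, t5, t6, t7}
Sat(¬a) = {t0, t1, t2, t4, t6, t7}
Sat(q ∧ ¬a) = {t1, t4, t6}
AF (q ∧ ¬a): least fixpoint, start Z0 = {t1, t4, t6}, add states with every successor in Z. Z1 = {t1, t2, t4, t6}; fixed.
Sat(AF (q ∧ ¬a)) = {t1, t2, t4, t6}
Sat(¬p → (AF (q ∧ ¬a))) = {t0, t1, t2, t4, t6}
EG (¬p → (AF (q ∧ ¬a))): greatest fixpoint, start Z0 = {t0, t1, t2, t4, t6}, keep only states in Sat with some successor in Z. Already a fixed point.
Sat(EG (¬p → (AF (q ∧ ¬a)))) = {t0, t1, t2, t4, t6}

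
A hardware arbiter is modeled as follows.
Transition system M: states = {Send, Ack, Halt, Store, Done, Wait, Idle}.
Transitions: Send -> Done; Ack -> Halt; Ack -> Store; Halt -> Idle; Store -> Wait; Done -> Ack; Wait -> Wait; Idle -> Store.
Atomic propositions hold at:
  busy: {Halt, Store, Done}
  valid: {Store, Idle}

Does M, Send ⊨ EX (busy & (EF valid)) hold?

EF valid: least fixpoint, start Z0 = {Store, Idle}, add states with some successor in Z. Z1 = {Ack, Halt, Store, Idle}; Z2 = {Ack, Halt, Store, Done, Idle}; Z3 = {Send, Ack, Halt, Store, Done, Idle}; fixed.
Sat(EF valid) = {Send, Ack, Halt, Store, Done, Idle}
Sat(busy & (EF valid)) = {Halt, Store, Done}
Sat(EX (busy & (EF valid))) = {s : some successor in {Halt, Store, Done}} = {Send, Ack, Idle}
Send ∈ Sat(EX (busy & (EF valid))) = {Send, Ack, Idle}, so the formula holds at Send.

Yes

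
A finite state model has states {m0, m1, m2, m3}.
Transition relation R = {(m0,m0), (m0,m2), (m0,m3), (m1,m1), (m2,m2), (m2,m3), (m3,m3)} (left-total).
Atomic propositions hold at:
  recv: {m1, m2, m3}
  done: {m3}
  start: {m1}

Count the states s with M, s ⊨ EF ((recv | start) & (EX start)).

Sat(recv | start) = {m1, m2, m3}
Sat(EX start) = {s : some successor in {m1}} = {m1}
Sat((recv | start) & (EX start)) = {m1}
EF ((recv | start) & (EX start)): least fixpoint, start Z0 = {m1}, add states with some successor in Z. Already a fixed point.
Sat(EF ((recv | start) & (EX start))) = {m1}
|Sat(EF ((recv | start) & (EX start)))| = |{m1}| = 1.

1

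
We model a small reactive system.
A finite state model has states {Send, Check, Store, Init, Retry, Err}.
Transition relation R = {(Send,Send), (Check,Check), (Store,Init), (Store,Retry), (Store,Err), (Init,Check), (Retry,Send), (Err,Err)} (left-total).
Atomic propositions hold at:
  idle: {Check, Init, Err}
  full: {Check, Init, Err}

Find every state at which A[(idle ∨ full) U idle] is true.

Sat(idle ∨ full) = {Check, Init, Err}
A[(idle ∨ full) U idle]: least fixpoint, start Z0 = Sat(idle) = {Check, Init, Err}, add states in Sat(idle ∨ full) with every successor in Z. Already a fixed point.
Sat(A[(idle ∨ full) U idle]) = {Check, Init, Err}

{Check, Init, Err}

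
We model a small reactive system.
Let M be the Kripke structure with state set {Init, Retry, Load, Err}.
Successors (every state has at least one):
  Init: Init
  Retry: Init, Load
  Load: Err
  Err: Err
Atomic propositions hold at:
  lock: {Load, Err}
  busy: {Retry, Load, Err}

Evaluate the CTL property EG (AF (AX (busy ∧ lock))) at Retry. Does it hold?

No

Sat(busy ∧ lock) = {Load, Err}
Sat(AX (busy ∧ lock)) = {s : every successor in {Load, Err}} = {Load, Err}
AF (AX (busy ∧ lock)): least fixpoint, start Z0 = {Load, Err}, add states with every successor in Z. Already a fixed point.
Sat(AF (AX (busy ∧ lock))) = {Load, Err}
EG (AF (AX (busy ∧ lock))): greatest fixpoint, start Z0 = {Load, Err}, keep only states in Sat with some successor in Z. Already a fixed point.
Sat(EG (AF (AX (busy ∧ lock)))) = {Load, Err}
Retry ∉ Sat(EG (AF (AX (busy ∧ lock)))) = {Load, Err}, so the formula does not hold at Retry.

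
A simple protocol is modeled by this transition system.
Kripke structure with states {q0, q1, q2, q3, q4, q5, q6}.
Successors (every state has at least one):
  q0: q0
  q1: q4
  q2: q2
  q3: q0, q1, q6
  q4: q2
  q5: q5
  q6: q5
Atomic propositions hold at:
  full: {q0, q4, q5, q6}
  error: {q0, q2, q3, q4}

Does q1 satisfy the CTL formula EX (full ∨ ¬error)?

Yes

Sat(¬error) = {q1, q5, q6}
Sat(full ∨ ¬error) = {q0, q1, q4, q5, q6}
Sat(EX (full ∨ ¬error)) = {s : some successor in {q0, q1, q4, q5, q6}} = {q0, q1, q3, q5, q6}
q1 ∈ Sat(EX (full ∨ ¬error)) = {q0, q1, q3, q5, q6}, so the formula holds at q1.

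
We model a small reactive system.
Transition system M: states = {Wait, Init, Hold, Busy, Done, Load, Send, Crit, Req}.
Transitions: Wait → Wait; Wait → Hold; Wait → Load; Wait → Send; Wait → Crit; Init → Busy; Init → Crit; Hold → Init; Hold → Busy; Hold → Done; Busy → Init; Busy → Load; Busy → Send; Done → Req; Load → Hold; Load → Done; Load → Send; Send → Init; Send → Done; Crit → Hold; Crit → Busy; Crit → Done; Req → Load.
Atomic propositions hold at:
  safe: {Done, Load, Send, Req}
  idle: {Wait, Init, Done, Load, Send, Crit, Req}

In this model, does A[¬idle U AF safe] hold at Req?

Sat(¬idle) = {Hold, Busy}
AF safe: least fixpoint, start Z0 = {Done, Load, Send, Req}, add states with every successor in Z. Already a fixed point.
Sat(AF safe) = {Done, Load, Send, Req}
A[¬idle U AF safe]: least fixpoint, start Z0 = Sat(AF safe) = {Done, Load, Send, Req}, add states in Sat(¬idle) with every successor in Z. Already a fixed point.
Sat(A[¬idle U AF safe]) = {Done, Load, Send, Req}
Req ∈ Sat(A[¬idle U AF safe]) = {Done, Load, Send, Req}, so the formula holds at Req.

Yes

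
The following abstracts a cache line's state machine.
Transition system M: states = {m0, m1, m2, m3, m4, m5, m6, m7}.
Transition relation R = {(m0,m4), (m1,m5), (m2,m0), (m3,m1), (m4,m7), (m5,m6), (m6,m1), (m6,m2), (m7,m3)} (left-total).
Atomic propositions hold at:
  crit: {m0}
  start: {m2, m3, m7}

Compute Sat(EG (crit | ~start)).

Sat(~start) = {m0, m1, m4, m5, m6}
Sat(crit | ~start) = {m0, m1, m4, m5, m6}
EG (crit | ~start): greatest fixpoint, start Z0 = {m0, m1, m4, m5, m6}, keep only states in Sat with some successor in Z. Z1 = {m0, m1, m5, m6}; Z2 = {m1, m5, m6}; fixed.
Sat(EG (crit | ~start)) = {m1, m5, m6}

{m1, m5, m6}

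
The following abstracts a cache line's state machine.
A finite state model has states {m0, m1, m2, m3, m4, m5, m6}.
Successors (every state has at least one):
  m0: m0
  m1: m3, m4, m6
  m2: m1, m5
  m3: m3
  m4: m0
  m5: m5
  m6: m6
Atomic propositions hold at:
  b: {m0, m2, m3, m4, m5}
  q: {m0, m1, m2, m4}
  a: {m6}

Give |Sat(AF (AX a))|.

Sat(AX a) = {s : every successor in {m6}} = {m6}
AF (AX a): least fixpoint, start Z0 = {m6}, add states with every successor in Z. Already a fixed point.
Sat(AF (AX a)) = {m6}
|Sat(AF (AX a))| = |{m6}| = 1.

1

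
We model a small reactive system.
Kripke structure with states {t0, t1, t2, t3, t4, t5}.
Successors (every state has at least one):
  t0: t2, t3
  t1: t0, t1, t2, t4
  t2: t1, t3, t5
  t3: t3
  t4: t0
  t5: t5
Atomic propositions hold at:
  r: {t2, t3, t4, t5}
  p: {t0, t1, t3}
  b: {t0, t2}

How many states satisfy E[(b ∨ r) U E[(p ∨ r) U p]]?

Sat(b ∨ r) = {t0, t2, t3, t4, t5}
Sat(p ∨ r) = {t0, t1, t2, t3, t4, t5}
E[(p ∨ r) U p]: least fixpoint, start Z0 = Sat(p) = {t0, t1, t3}, add states in Sat(p ∨ r) with some successor in Z. Z1 = {t0, t1, t2, t3, t4}; fixed.
Sat(E[(p ∨ r) U p]) = {t0, t1, t2, t3, t4}
E[(b ∨ r) U E[(p ∨ r) U p]]: least fixpoint, start Z0 = Sat(E[(p ∨ r) U p]) = {t0, t1, t2, t3, t4}, add states in Sat(b ∨ r) with some successor in Z. Already a fixed point.
Sat(E[(b ∨ r) U E[(p ∨ r) U p]]) = {t0, t1, t2, t3, t4}
|Sat(E[(b ∨ r) U E[(p ∨ r) U p]])| = |{t0, t1, t2, t3, t4}| = 5.

5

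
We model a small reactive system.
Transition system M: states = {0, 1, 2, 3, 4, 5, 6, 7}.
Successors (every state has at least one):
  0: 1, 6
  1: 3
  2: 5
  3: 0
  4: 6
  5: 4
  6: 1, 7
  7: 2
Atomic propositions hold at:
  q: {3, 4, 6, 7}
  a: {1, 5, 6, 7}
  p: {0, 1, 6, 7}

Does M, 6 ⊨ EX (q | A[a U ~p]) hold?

Sat(~p) = {2, 3, 4, 5}
A[a U ~p]: least fixpoint, start Z0 = Sat(~p) = {2, 3, 4, 5}, add states in Sat(a) with every successor in Z. Z1 = {1, 2, 3, 4, 5, 7}; Z2 = {1, 2, 3, 4, 5, 6, 7}; fixed.
Sat(A[a U ~p]) = {1, 2, 3, 4, 5, 6, 7}
Sat(q | A[a U ~p]) = {1, 2, 3, 4, 5, 6, 7}
Sat(EX (q | A[a U ~p])) = {s : some successor in {1, 2, 3, 4, 5, 6, 7}} = {0, 1, 2, 4, 5, 6, 7}
6 ∈ Sat(EX (q | A[a U ~p])) = {0, 1, 2, 4, 5, 6, 7}, so the formula holds at 6.

Yes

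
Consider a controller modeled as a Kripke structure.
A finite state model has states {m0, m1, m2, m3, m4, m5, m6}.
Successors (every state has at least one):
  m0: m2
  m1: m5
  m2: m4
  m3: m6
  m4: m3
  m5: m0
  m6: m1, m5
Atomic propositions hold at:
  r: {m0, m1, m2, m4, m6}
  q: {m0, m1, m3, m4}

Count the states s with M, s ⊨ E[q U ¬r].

Sat(¬r) = {m3, m5}
E[q U ¬r]: least fixpoint, start Z0 = Sat(¬r) = {m3, m5}, add states in Sat(q) with some successor in Z. Z1 = {m1, m3, m4, m5}; fixed.
Sat(E[q U ¬r]) = {m1, m3, m4, m5}
|Sat(E[q U ¬r])| = |{m1, m3, m4, m5}| = 4.

4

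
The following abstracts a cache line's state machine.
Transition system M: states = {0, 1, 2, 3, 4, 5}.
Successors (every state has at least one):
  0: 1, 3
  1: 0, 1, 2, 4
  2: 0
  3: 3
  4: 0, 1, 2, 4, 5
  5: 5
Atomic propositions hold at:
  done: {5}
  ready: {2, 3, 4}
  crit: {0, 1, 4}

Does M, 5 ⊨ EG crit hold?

No

EG crit: greatest fixpoint, start Z0 = {0, 1, 4}, keep only states in Sat with some successor in Z. Already a fixed point.
Sat(EG crit) = {0, 1, 4}
5 ∉ Sat(EG crit) = {0, 1, 4}, so the formula does not hold at 5.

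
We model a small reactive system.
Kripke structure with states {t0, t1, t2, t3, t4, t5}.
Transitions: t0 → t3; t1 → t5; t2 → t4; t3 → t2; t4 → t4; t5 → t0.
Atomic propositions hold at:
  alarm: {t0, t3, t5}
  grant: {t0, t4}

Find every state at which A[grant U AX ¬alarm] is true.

{t0, t2, t3, t4}

Sat(¬alarm) = {t1, t2, t4}
Sat(AX ¬alarm) = {s : every successor in {t1, t2, t4}} = {t2, t3, t4}
A[grant U AX ¬alarm]: least fixpoint, start Z0 = Sat(AX ¬alarm) = {t2, t3, t4}, add states in Sat(grant) with every successor in Z. Z1 = {t0, t2, t3, t4}; fixed.
Sat(A[grant U AX ¬alarm]) = {t0, t2, t3, t4}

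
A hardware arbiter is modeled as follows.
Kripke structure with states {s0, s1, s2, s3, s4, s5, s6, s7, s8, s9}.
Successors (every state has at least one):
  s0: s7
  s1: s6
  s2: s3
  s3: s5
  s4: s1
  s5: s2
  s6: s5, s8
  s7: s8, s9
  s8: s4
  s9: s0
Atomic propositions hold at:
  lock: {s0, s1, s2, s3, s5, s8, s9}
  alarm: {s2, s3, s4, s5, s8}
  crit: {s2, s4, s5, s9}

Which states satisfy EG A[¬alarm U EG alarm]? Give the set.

Sat(¬alarm) = {s0, s1, s6, s7, s9}
EG alarm: greatest fixpoint, start Z0 = {s2, s3, s4, s5, s8}, keep only states in Sat with some successor in Z. Z1 = {s2, s3, s5, s8}; Z2 = {s2, s3, s5}; fixed.
Sat(EG alarm) = {s2, s3, s5}
A[¬alarm U EG alarm]: least fixpoint, start Z0 = Sat(EG alarm) = {s2, s3, s5}, add states in Sat(¬alarm) with every successor in Z. Already a fixed point.
Sat(A[¬alarm U EG alarm]) = {s2, s3, s5}
EG A[¬alarm U EG alarm]: greatest fixpoint, start Z0 = {s2, s3, s5}, keep only states in Sat with some successor in Z. Already a fixed point.
Sat(EG A[¬alarm U EG alarm]) = {s2, s3, s5}

{s2, s3, s5}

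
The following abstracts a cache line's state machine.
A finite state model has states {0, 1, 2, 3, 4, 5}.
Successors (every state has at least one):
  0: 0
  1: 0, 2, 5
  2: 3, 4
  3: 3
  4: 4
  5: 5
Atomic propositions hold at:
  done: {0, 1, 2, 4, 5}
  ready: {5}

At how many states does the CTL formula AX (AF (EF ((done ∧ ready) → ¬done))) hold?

4

Sat(done ∧ ready) = {5}
Sat(¬done) = {3}
Sat((done ∧ ready) → ¬done) = {0, 1, 2, 3, 4}
EF ((done ∧ ready) → ¬done): least fixpoint, start Z0 = {0, 1, 2, 3, 4}, add states with some successor in Z. Already a fixed point.
Sat(EF ((done ∧ ready) → ¬done)) = {0, 1, 2, 3, 4}
AF (EF ((done ∧ ready) → ¬done)): least fixpoint, start Z0 = {0, 1, 2, 3, 4}, add states with every successor in Z. Already a fixed point.
Sat(AF (EF ((done ∧ ready) → ¬done))) = {0, 1, 2, 3, 4}
Sat(AX (AF (EF ((done ∧ ready) → ¬done)))) = {s : every successor in {0, 1, 2, 3, 4}} = {0, 2, 3, 4}
|Sat(AX (AF (EF ((done ∧ ready) → ¬done))))| = |{0, 2, 3, 4}| = 4.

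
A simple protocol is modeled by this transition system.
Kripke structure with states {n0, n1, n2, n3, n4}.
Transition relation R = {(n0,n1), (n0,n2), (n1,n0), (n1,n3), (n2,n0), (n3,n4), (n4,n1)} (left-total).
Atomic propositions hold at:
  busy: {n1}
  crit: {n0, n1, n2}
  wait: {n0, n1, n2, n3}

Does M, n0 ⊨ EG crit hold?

Yes

EG crit: greatest fixpoint, start Z0 = {n0, n1, n2}, keep only states in Sat with some successor in Z. Already a fixed point.
Sat(EG crit) = {n0, n1, n2}
n0 ∈ Sat(EG crit) = {n0, n1, n2}, so the formula holds at n0.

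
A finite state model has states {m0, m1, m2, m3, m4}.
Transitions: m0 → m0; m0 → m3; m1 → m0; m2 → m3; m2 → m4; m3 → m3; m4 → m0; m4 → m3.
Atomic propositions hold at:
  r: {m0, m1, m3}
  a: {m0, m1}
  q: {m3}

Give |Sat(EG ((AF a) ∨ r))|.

3

AF a: least fixpoint, start Z0 = {m0, m1}, add states with every successor in Z. Already a fixed point.
Sat(AF a) = {m0, m1}
Sat((AF a) ∨ r) = {m0, m1, m3}
EG ((AF a) ∨ r): greatest fixpoint, start Z0 = {m0, m1, m3}, keep only states in Sat with some successor in Z. Already a fixed point.
Sat(EG ((AF a) ∨ r)) = {m0, m1, m3}
|Sat(EG ((AF a) ∨ r))| = |{m0, m1, m3}| = 3.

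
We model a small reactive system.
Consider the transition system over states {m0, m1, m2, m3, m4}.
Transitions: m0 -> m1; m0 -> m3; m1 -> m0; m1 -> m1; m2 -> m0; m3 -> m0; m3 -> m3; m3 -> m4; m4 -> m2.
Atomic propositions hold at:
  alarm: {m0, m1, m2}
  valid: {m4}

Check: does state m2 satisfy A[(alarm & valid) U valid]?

No

Sat(alarm & valid) = ∅
A[(alarm & valid) U valid]: least fixpoint, start Z0 = Sat(valid) = {m4}, add states in Sat(alarm & valid) with every successor in Z. Already a fixed point.
Sat(A[(alarm & valid) U valid]) = {m4}
m2 ∉ Sat(A[(alarm & valid) U valid]) = {m4}, so the formula does not hold at m2.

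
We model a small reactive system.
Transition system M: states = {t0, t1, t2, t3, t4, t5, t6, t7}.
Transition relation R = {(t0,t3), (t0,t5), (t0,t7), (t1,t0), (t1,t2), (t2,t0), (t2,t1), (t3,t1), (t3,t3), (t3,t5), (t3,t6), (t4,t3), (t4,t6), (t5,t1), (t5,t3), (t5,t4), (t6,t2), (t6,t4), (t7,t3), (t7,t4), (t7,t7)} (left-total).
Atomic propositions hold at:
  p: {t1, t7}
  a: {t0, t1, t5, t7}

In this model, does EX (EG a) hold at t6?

EG a: greatest fixpoint, start Z0 = {t0, t1, t5, t7}, keep only states in Sat with some successor in Z. Already a fixed point.
Sat(EG a) = {t0, t1, t5, t7}
Sat(EX (EG a)) = {s : some successor in {t0, t1, t5, t7}} = {t0, t1, t2, t3, t5, t7}
t6 ∉ Sat(EX (EG a)) = {t0, t1, t2, t3, t5, t7}, so the formula does not hold at t6.

No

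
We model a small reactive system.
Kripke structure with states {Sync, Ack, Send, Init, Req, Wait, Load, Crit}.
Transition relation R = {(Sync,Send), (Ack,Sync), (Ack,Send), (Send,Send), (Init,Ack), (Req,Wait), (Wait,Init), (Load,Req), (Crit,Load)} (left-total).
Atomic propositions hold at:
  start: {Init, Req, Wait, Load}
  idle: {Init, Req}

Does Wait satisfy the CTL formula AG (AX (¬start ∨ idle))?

Yes

Sat(¬start) = {Sync, Ack, Send, Crit}
Sat(¬start ∨ idle) = {Sync, Ack, Send, Init, Req, Crit}
Sat(AX (¬start ∨ idle)) = {s : every successor in {Sync, Ack, Send, Init, Req, Crit}} = {Sync, Ack, Send, Init, Wait, Load}
AG (AX (¬start ∨ idle)): greatest fixpoint, start Z0 = {Sync, Ack, Send, Init, Wait, Load}, keep only states in Sat with every successor in Z. Z1 = {Sync, Ack, Send, Init, Wait}; fixed.
Sat(AG (AX (¬start ∨ idle))) = {Sync, Ack, Send, Init, Wait}
Wait ∈ Sat(AG (AX (¬start ∨ idle))) = {Sync, Ack, Send, Init, Wait}, so the formula holds at Wait.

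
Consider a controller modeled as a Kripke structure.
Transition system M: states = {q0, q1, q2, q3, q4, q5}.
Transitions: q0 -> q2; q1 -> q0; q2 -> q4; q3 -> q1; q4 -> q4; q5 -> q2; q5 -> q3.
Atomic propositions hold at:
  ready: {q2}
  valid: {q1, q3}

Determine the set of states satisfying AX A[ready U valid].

{q3}

A[ready U valid]: least fixpoint, start Z0 = Sat(valid) = {q1, q3}, add states in Sat(ready) with every successor in Z. Already a fixed point.
Sat(A[ready U valid]) = {q1, q3}
Sat(AX A[ready U valid]) = {s : every successor in {q1, q3}} = {q3}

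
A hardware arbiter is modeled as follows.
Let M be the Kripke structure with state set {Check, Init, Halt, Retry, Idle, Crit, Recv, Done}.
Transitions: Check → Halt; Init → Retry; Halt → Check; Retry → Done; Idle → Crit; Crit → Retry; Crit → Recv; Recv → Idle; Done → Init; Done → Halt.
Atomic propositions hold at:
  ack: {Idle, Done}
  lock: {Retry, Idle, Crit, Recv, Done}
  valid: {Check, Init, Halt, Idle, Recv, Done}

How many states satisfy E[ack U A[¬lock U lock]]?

Sat(¬lock) = {Check, Init, Halt}
A[¬lock U lock]: least fixpoint, start Z0 = Sat(lock) = {Retry, Idle, Crit, Recv, Done}, add states in Sat(¬lock) with every successor in Z. Z1 = {Init, Retry, Idle, Crit, Recv, Done}; fixed.
Sat(A[¬lock U lock]) = {Init, Retry, Idle, Crit, Recv, Done}
E[ack U A[¬lock U lock]]: least fixpoint, start Z0 = Sat(A[¬lock U lock]) = {Init, Retry, Idle, Crit, Recv, Done}, add states in Sat(ack) with some successor in Z. Already a fixed point.
Sat(E[ack U A[¬lock U lock]]) = {Init, Retry, Idle, Crit, Recv, Done}
|Sat(E[ack U A[¬lock U lock]])| = |{Init, Retry, Idle, Crit, Recv, Done}| = 6.

6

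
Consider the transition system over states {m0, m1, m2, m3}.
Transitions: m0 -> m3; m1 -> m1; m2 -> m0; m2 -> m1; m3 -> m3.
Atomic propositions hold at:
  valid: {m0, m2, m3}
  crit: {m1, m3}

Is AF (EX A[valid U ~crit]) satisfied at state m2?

Yes

Sat(~crit) = {m0, m2}
A[valid U ~crit]: least fixpoint, start Z0 = Sat(~crit) = {m0, m2}, add states in Sat(valid) with every successor in Z. Already a fixed point.
Sat(A[valid U ~crit]) = {m0, m2}
Sat(EX A[valid U ~crit]) = {s : some successor in {m0, m2}} = {m2}
AF (EX A[valid U ~crit]): least fixpoint, start Z0 = {m2}, add states with every successor in Z. Already a fixed point.
Sat(AF (EX A[valid U ~crit])) = {m2}
m2 ∈ Sat(AF (EX A[valid U ~crit])) = {m2}, so the formula holds at m2.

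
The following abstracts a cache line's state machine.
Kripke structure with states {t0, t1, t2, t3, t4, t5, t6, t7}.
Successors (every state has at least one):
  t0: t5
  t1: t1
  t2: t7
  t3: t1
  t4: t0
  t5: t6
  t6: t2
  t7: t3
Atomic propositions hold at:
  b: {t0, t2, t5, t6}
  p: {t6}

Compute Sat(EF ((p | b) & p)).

Sat(p | b) = {t0, t2, t5, t6}
Sat((p | b) & p) = {t6}
EF ((p | b) & p): least fixpoint, start Z0 = {t6}, add states with some successor in Z. Z1 = {t5, t6}; Z2 = {t0, t5, t6}; Z3 = {t0, t4, t5, t6}; fixed.
Sat(EF ((p | b) & p)) = {t0, t4, t5, t6}

{t0, t4, t5, t6}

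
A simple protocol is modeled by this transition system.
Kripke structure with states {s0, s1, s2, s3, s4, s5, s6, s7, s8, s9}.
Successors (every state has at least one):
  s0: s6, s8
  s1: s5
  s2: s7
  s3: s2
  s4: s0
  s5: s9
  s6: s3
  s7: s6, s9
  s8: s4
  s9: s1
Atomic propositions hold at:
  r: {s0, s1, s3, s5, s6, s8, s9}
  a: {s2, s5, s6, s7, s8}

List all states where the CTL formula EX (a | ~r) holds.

Sat(~r) = {s2, s4, s7}
Sat(a | ~r) = {s2, s4, s5, s6, s7, s8}
Sat(EX (a | ~r)) = {s : some successor in {s2, s4, s5, s6, s7, s8}} = {s0, s1, s2, s3, s7, s8}

{s0, s1, s2, s3, s7, s8}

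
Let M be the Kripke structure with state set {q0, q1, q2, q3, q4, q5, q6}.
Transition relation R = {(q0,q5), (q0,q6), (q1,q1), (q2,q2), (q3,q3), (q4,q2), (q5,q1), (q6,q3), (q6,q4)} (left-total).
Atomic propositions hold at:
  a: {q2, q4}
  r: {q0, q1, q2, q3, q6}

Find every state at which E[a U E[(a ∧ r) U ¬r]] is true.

Sat(a ∧ r) = {q2}
Sat(¬r) = {q4, q5}
E[(a ∧ r) U ¬r]: least fixpoint, start Z0 = Sat(¬r) = {q4, q5}, add states in Sat(a ∧ r) with some successor in Z. Already a fixed point.
Sat(E[(a ∧ r) U ¬r]) = {q4, q5}
E[a U E[(a ∧ r) U ¬r]]: least fixpoint, start Z0 = Sat(E[(a ∧ r) U ¬r]) = {q4, q5}, add states in Sat(a) with some successor in Z. Already a fixed point.
Sat(E[a U E[(a ∧ r) U ¬r]]) = {q4, q5}

{q4, q5}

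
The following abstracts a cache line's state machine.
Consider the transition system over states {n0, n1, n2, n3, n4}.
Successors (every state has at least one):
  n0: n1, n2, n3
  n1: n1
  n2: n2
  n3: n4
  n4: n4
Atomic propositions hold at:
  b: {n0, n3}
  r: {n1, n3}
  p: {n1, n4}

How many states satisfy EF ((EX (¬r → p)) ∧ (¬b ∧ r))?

2

Sat(¬r) = {n0, n2, n4}
Sat(¬r → p) = {n1, n3, n4}
Sat(EX (¬r → p)) = {s : some successor in {n1, n3, n4}} = {n0, n1, n3, n4}
Sat(¬b) = {n1, n2, n4}
Sat(¬b ∧ r) = {n1}
Sat((EX (¬r → p)) ∧ (¬b ∧ r)) = {n1}
EF ((EX (¬r → p)) ∧ (¬b ∧ r)): least fixpoint, start Z0 = {n1}, add states with some successor in Z. Z1 = {n0, n1}; fixed.
Sat(EF ((EX (¬r → p)) ∧ (¬b ∧ r))) = {n0, n1}
|Sat(EF ((EX (¬r → p)) ∧ (¬b ∧ r)))| = |{n0, n1}| = 2.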